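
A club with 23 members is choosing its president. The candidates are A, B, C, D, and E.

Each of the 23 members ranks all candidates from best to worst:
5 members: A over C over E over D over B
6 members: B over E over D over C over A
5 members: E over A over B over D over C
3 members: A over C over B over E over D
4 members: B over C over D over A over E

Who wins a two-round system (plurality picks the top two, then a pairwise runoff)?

A

Round 1 first-place votes: A 8, B 10, C 0, D 0, E 5. B and A advance.
Runoff: B is ranked above A on 10 ballots, A above B on 13.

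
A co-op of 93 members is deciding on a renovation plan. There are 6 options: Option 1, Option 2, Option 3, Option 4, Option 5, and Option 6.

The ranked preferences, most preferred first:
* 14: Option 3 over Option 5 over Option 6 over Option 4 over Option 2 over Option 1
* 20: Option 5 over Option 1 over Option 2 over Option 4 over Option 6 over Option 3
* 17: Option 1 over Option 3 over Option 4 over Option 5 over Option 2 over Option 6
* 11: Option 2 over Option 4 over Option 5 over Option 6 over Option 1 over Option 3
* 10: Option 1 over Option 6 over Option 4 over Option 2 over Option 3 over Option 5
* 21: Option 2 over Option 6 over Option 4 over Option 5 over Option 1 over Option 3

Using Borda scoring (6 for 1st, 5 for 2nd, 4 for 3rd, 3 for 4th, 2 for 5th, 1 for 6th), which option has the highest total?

Option 1: 14×1 + 20×5 + 17×6 + 11×2 + 10×6 + 21×2 = 340
Option 2: 14×2 + 20×4 + 17×2 + 11×6 + 10×3 + 21×6 = 364
Option 3: 14×6 + 20×1 + 17×5 + 11×1 + 10×2 + 21×1 = 241
Option 4: 14×3 + 20×3 + 17×4 + 11×5 + 10×4 + 21×4 = 349
Option 5: 14×5 + 20×6 + 17×3 + 11×4 + 10×1 + 21×3 = 358
Option 6: 14×4 + 20×2 + 17×1 + 11×3 + 10×5 + 21×5 = 301

Option 2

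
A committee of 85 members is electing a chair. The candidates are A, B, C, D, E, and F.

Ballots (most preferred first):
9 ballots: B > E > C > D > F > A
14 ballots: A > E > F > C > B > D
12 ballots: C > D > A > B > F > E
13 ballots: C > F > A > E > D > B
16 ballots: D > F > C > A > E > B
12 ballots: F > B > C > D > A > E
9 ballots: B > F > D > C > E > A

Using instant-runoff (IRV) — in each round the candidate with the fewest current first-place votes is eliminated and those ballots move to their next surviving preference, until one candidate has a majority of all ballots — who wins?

C

Round 1: A 14, B 18, C 25, D 16, E 0, F 12. E eliminated.
Round 2: A 14, B 18, C 25, D 16, F 12. F eliminated.
Round 3: A 14, B 30, C 25, D 16. A eliminated.
Round 4: B 30, C 39, D 16. D eliminated.
Round 5: B 30, C 55. C has a majority (≥43).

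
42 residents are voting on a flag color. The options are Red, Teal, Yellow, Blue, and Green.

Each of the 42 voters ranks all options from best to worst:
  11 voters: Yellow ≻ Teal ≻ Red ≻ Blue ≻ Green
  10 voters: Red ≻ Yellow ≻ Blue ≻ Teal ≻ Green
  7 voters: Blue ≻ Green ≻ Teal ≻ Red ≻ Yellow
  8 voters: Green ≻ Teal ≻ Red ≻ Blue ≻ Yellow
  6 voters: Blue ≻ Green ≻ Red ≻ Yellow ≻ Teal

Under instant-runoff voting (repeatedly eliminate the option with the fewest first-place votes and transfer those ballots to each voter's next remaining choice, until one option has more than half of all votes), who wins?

Round 1: Red 10, Teal 0, Yellow 11, Blue 13, Green 8. Teal eliminated.
Round 2: Red 10, Yellow 11, Blue 13, Green 8. Green eliminated.
Round 3: Red 18, Yellow 11, Blue 13. Yellow eliminated.
Round 4: Red 29, Blue 13. Red has a majority (≥22).

Red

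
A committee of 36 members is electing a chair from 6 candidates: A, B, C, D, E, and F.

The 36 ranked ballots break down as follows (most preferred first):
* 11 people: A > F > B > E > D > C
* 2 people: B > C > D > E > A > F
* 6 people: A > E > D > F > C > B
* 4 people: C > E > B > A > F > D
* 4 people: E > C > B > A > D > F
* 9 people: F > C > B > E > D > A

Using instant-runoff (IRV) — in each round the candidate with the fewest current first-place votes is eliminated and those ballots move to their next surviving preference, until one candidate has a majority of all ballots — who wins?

C

Round 1: A 17, B 2, C 4, D 0, E 4, F 9. D eliminated.
Round 2: A 17, B 2, C 4, E 4, F 9. B eliminated.
Round 3: A 17, C 6, E 4, F 9. E eliminated.
Round 4: A 17, C 10, F 9. F eliminated.
Round 5: A 17, C 19. C has a majority (≥19).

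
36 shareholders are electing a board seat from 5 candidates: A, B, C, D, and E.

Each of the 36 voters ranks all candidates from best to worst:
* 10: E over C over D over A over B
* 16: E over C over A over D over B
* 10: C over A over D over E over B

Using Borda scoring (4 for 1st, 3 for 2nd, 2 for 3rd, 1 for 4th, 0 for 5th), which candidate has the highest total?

A: 10×1 + 16×2 + 10×3 = 72
B: 10×0 + 16×0 + 10×0 = 0
C: 10×3 + 16×3 + 10×4 = 118
D: 10×2 + 16×1 + 10×2 = 56
E: 10×4 + 16×4 + 10×1 = 114

C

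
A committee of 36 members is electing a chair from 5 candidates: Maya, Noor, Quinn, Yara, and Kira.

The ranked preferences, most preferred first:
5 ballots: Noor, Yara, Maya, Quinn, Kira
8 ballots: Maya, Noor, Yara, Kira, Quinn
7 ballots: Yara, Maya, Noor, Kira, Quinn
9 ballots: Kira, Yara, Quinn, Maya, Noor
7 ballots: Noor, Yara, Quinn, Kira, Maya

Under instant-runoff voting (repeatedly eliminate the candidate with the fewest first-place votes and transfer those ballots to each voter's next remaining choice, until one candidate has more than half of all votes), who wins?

Maya

Round 1: Maya 8, Noor 12, Quinn 0, Yara 7, Kira 9. Quinn eliminated.
Round 2: Maya 8, Noor 12, Yara 7, Kira 9. Yara eliminated.
Round 3: Maya 15, Noor 12, Kira 9. Kira eliminated.
Round 4: Maya 24, Noor 12. Maya has a majority (≥19).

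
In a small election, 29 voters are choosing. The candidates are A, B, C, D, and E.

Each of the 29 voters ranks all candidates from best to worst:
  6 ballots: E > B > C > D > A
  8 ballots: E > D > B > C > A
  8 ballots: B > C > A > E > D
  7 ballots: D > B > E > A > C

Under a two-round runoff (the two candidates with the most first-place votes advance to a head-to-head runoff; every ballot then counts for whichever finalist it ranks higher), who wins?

B

Round 1 first-place votes: A 0, B 8, C 0, D 7, E 14. E and B advance.
Runoff: E is ranked above B on 14 ballots, B above E on 15.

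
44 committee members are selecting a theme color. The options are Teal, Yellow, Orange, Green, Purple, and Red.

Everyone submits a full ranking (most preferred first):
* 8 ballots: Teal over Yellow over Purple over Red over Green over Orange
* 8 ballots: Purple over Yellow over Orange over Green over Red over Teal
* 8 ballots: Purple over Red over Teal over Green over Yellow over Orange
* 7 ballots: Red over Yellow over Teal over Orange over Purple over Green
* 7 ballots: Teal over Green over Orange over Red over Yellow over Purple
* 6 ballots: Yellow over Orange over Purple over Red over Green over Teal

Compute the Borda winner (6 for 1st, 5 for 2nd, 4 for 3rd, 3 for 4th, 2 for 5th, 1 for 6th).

Yellow

Teal: 8×6 + 8×1 + 8×4 + 7×4 + 7×6 + 6×1 = 164
Yellow: 8×5 + 8×5 + 8×2 + 7×5 + 7×2 + 6×6 = 181
Orange: 8×1 + 8×4 + 8×1 + 7×3 + 7×4 + 6×5 = 127
Green: 8×2 + 8×3 + 8×3 + 7×1 + 7×5 + 6×2 = 118
Purple: 8×4 + 8×6 + 8×6 + 7×2 + 7×1 + 6×4 = 173
Red: 8×3 + 8×2 + 8×5 + 7×6 + 7×3 + 6×3 = 161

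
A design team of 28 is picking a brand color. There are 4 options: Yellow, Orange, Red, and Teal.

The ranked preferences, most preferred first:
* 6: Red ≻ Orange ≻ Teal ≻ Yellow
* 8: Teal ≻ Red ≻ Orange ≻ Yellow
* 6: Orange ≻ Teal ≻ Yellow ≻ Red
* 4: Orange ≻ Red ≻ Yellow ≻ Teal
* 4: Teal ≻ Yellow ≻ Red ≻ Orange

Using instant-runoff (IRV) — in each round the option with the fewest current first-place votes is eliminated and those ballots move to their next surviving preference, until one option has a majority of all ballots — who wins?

Orange

Round 1: Yellow 0, Orange 10, Red 6, Teal 12. Yellow eliminated.
Round 2: Orange 10, Red 6, Teal 12. Red eliminated.
Round 3: Orange 16, Teal 12. Orange has a majority (≥15).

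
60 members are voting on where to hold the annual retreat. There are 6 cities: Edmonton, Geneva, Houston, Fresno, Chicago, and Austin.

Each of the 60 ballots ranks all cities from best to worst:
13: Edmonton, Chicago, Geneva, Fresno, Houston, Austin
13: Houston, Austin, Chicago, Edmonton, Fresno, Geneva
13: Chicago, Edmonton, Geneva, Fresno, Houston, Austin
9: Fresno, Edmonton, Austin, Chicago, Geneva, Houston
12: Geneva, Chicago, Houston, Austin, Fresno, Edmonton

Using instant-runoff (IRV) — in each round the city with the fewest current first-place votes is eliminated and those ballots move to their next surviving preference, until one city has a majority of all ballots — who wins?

Chicago

Round 1: Edmonton 13, Geneva 12, Houston 13, Fresno 9, Chicago 13, Austin 0. Austin eliminated.
Round 2: Edmonton 13, Geneva 12, Houston 13, Fresno 9, Chicago 13. Fresno eliminated.
Round 3: Edmonton 22, Geneva 12, Houston 13, Chicago 13. Geneva eliminated.
Round 4: Edmonton 22, Houston 13, Chicago 25. Houston eliminated.
Round 5: Edmonton 22, Chicago 38. Chicago has a majority (≥31).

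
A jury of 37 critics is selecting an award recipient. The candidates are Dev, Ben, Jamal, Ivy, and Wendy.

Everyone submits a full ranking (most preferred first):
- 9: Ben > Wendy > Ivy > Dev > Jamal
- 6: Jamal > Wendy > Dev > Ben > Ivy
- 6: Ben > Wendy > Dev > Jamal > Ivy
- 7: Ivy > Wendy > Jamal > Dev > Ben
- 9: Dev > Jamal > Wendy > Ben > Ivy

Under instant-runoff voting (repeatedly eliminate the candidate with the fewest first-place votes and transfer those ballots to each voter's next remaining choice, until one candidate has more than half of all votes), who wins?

Round 1: Dev 9, Ben 15, Jamal 6, Ivy 7, Wendy 0. Wendy eliminated.
Round 2: Dev 9, Ben 15, Jamal 6, Ivy 7. Jamal eliminated.
Round 3: Dev 15, Ben 15, Ivy 7. Ivy eliminated.
Round 4: Dev 22, Ben 15. Dev has a majority (≥19).

Dev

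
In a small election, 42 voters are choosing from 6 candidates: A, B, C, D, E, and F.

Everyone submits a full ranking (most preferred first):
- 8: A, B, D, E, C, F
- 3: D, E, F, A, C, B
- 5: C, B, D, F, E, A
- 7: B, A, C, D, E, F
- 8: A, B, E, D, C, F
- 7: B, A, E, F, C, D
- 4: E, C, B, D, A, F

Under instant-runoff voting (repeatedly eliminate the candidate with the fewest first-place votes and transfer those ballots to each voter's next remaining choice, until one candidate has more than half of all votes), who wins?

B

Round 1: A 16, B 14, C 5, D 3, E 4, F 0. F eliminated.
Round 2: A 16, B 14, C 5, D 3, E 4. D eliminated.
Round 3: A 16, B 14, C 5, E 7. C eliminated.
Round 4: A 16, B 19, E 7. E eliminated.
Round 5: A 19, B 23. B has a majority (≥22).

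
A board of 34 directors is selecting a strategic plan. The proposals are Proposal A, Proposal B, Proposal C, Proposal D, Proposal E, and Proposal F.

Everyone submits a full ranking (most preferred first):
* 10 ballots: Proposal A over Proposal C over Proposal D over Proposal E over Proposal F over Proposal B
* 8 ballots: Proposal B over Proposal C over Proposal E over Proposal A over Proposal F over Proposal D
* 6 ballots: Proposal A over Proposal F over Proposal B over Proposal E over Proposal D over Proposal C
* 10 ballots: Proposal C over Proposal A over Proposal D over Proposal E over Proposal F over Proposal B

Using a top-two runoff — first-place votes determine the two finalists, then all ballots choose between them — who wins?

Round 1 first-place votes: Proposal A 16, Proposal B 8, Proposal C 10, Proposal D 0, Proposal E 0, Proposal F 0. Proposal A and Proposal C advance.
Runoff: Proposal A is ranked above Proposal C on 16 ballots, Proposal C above Proposal A on 18.

Proposal C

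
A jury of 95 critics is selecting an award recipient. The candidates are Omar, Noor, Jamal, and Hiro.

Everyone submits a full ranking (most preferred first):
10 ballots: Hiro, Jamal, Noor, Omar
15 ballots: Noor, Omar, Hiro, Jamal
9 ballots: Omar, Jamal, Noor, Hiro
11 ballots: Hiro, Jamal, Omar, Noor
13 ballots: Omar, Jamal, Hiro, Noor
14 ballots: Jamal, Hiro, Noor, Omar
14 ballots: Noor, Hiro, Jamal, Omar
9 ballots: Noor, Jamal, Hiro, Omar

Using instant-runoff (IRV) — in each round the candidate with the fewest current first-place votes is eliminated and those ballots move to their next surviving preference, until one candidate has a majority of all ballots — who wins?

Round 1: Omar 22, Noor 38, Jamal 14, Hiro 21. Jamal eliminated.
Round 2: Omar 22, Noor 38, Hiro 35. Omar eliminated.
Round 3: Noor 47, Hiro 48. Hiro has a majority (≥48).

Hiro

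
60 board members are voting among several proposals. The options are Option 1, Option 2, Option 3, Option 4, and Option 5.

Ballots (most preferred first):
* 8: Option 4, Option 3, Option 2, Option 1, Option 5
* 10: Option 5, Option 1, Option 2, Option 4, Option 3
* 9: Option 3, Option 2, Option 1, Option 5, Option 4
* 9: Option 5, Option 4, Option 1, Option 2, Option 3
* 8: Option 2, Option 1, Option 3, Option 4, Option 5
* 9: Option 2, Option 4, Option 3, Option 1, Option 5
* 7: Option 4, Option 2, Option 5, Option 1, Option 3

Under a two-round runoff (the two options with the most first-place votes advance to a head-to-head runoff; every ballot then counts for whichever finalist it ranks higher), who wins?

Option 2

Round 1 first-place votes: Option 1 0, Option 2 17, Option 3 9, Option 4 15, Option 5 19. Option 5 and Option 2 advance.
Runoff: Option 5 is ranked above Option 2 on 19 ballots, Option 2 above Option 5 on 41.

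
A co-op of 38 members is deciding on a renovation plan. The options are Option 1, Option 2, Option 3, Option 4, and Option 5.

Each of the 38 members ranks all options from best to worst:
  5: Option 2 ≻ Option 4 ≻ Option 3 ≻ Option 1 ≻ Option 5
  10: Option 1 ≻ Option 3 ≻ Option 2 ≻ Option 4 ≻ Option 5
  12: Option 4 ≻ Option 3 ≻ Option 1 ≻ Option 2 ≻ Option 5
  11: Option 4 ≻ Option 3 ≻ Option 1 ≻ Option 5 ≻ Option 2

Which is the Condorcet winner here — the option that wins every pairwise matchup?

Option 4

Option 4 vs Option 1: 28–10
Option 4 vs Option 2: 23–15
Option 4 vs Option 3: 28–10
Option 4 vs Option 5: 38–0
Option 4 beats every other option.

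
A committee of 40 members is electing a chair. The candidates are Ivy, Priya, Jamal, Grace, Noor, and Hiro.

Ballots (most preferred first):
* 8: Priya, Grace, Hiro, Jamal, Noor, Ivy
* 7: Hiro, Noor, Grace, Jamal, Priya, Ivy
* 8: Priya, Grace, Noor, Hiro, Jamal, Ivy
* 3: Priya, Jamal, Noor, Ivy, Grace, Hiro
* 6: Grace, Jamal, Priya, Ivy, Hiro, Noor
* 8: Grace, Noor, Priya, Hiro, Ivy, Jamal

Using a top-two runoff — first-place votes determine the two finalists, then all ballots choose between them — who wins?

Round 1 first-place votes: Ivy 0, Priya 19, Jamal 0, Grace 14, Noor 0, Hiro 7. Priya and Grace advance.
Runoff: Priya is ranked above Grace on 19 ballots, Grace above Priya on 21.

Grace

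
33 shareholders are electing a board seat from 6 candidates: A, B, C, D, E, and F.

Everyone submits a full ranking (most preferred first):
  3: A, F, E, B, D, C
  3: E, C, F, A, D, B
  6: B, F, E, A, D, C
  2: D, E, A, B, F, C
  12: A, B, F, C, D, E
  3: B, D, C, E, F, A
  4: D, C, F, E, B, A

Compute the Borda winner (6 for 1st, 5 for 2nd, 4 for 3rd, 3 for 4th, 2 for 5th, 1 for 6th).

B

A: 3×6 + 3×3 + 6×3 + 2×4 + 12×6 + 3×1 + 4×1 = 132
B: 3×3 + 3×1 + 6×6 + 2×3 + 12×5 + 3×6 + 4×2 = 140
C: 3×1 + 3×5 + 6×1 + 2×1 + 12×3 + 3×4 + 4×5 = 94
D: 3×2 + 3×2 + 6×2 + 2×6 + 12×2 + 3×5 + 4×6 = 99
E: 3×4 + 3×6 + 6×4 + 2×5 + 12×1 + 3×3 + 4×3 = 97
F: 3×5 + 3×4 + 6×5 + 2×2 + 12×4 + 3×2 + 4×4 = 131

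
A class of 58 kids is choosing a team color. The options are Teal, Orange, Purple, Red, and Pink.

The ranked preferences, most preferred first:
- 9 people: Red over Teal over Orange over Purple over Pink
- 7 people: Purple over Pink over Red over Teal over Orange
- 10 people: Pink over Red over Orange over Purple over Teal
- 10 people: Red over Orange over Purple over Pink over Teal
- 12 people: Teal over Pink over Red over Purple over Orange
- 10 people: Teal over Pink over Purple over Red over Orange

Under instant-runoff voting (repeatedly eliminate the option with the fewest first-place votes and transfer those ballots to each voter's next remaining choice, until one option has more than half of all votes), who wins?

Round 1: Teal 22, Orange 0, Purple 7, Red 19, Pink 10. Orange eliminated.
Round 2: Teal 22, Purple 7, Red 19, Pink 10. Purple eliminated.
Round 3: Teal 22, Red 19, Pink 17. Pink eliminated.
Round 4: Teal 22, Red 36. Red has a majority (≥30).

Red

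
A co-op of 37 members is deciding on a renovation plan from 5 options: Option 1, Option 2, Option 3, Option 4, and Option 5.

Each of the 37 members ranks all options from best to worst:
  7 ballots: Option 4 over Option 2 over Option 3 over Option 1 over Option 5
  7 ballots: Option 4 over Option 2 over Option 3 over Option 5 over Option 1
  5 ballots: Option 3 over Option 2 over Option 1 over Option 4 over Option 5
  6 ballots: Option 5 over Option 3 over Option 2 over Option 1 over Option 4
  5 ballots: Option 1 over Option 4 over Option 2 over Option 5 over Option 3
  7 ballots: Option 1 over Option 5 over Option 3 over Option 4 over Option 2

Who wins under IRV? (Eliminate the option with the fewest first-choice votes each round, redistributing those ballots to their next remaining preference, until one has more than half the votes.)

Option 1

Round 1: Option 1 12, Option 2 0, Option 3 5, Option 4 14, Option 5 6. Option 2 eliminated.
Round 2: Option 1 12, Option 3 5, Option 4 14, Option 5 6. Option 3 eliminated.
Round 3: Option 1 17, Option 4 14, Option 5 6. Option 5 eliminated.
Round 4: Option 1 23, Option 4 14. Option 1 has a majority (≥19).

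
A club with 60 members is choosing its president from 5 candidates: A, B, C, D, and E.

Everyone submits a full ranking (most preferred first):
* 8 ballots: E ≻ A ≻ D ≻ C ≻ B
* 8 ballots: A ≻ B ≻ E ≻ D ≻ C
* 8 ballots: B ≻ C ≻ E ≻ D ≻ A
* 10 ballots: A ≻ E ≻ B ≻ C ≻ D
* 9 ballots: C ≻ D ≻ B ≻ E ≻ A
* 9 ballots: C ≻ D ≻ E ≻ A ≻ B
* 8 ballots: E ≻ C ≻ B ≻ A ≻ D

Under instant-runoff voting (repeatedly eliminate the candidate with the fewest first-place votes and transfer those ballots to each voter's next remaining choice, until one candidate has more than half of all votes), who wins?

C

Round 1: A 18, B 8, C 18, D 0, E 16. D eliminated.
Round 2: A 18, B 8, C 18, E 16. B eliminated.
Round 3: A 18, C 26, E 16. E eliminated.
Round 4: A 26, C 34. C has a majority (≥31).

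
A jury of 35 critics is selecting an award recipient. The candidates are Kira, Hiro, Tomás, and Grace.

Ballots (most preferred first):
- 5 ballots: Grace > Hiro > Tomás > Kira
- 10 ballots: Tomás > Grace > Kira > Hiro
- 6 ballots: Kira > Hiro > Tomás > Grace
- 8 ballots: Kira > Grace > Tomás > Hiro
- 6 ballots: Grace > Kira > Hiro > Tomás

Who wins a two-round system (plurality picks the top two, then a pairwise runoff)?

Round 1 first-place votes: Kira 14, Hiro 0, Tomás 10, Grace 11. Kira and Grace advance.
Runoff: Kira is ranked above Grace on 14 ballots, Grace above Kira on 21.

Grace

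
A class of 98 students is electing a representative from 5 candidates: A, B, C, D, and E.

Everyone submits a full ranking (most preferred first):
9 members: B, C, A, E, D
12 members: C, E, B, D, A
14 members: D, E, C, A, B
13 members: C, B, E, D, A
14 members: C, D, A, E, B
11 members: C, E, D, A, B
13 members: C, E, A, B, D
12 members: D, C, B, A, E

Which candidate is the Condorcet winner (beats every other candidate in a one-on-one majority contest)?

C vs A: 98–0
C vs B: 89–9
C vs D: 72–26
C vs E: 84–14
C beats every other candidate.

C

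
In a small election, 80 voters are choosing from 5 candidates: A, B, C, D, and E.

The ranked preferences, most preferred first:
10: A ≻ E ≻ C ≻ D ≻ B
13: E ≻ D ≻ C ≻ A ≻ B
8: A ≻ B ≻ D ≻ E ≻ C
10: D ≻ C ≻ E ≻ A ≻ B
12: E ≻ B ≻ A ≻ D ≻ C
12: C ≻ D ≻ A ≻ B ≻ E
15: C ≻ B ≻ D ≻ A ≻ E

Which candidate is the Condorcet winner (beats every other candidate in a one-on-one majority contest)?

D vs A: 50–30
D vs B: 45–35
D vs C: 43–37
D vs E: 45–35
D beats every other candidate.

D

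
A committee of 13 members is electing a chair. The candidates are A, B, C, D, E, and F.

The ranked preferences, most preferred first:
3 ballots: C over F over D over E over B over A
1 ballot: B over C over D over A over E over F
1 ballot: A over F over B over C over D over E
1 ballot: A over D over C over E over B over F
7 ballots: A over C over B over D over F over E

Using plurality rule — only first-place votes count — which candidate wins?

First-place votes: A 9, B 1, C 3, D 0, E 0, F 0.

A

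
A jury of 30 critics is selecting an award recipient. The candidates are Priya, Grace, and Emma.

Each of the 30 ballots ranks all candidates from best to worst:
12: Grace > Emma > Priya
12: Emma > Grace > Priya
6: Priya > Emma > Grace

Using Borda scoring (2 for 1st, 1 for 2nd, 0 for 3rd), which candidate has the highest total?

Priya: 12×0 + 12×0 + 6×2 = 12
Grace: 12×2 + 12×1 + 6×0 = 36
Emma: 12×1 + 12×2 + 6×1 = 42

Emma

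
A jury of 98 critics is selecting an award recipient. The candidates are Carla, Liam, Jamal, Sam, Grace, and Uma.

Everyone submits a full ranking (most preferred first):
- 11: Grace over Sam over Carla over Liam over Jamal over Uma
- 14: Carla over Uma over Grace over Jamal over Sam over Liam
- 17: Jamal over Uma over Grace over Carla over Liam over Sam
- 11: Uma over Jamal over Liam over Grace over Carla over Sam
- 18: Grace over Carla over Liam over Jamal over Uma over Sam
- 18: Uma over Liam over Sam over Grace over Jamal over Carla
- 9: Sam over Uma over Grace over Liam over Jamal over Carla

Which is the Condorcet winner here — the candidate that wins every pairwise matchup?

Uma

Uma vs Carla: 55–43
Uma vs Liam: 69–29
Uma vs Jamal: 52–46
Uma vs Sam: 78–20
Uma vs Grace: 69–29
Uma beats every other candidate.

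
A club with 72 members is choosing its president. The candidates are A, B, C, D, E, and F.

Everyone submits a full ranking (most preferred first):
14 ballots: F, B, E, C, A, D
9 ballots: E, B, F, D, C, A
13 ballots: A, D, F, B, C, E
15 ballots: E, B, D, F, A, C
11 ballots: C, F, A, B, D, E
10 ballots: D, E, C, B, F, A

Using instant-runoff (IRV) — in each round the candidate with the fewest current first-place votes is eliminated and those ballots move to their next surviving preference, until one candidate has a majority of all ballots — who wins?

F

Round 1: A 13, B 0, C 11, D 10, E 24, F 14. B eliminated.
Round 2: A 13, C 11, D 10, E 24, F 14. D eliminated.
Round 3: A 13, C 11, E 34, F 14. C eliminated.
Round 4: A 13, E 34, F 25. A eliminated.
Round 5: E 34, F 38. F has a majority (≥37).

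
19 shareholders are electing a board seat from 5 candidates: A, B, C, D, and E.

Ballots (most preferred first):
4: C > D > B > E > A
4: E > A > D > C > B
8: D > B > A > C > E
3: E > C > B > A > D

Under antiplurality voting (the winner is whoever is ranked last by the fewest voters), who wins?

Last-place votes: A 4, B 4, C 0, D 3, E 8.

C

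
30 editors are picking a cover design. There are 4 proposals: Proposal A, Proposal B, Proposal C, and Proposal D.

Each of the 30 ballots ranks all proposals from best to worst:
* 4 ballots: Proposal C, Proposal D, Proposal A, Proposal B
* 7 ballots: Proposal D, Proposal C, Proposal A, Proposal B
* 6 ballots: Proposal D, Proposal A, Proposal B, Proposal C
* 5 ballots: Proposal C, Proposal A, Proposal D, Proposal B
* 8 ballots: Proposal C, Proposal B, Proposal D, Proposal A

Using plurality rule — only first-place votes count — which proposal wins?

Proposal C

First-place votes: Proposal A 0, Proposal B 0, Proposal C 17, Proposal D 13.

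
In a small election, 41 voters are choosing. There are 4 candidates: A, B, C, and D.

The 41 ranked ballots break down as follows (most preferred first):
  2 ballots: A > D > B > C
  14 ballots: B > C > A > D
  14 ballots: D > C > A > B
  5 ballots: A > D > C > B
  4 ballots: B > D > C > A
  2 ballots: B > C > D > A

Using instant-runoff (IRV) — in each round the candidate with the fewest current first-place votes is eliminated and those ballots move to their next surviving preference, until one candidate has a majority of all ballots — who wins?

Round 1: A 7, B 20, C 0, D 14. C eliminated.
Round 2: A 7, B 20, D 14. A eliminated.
Round 3: B 20, D 21. D has a majority (≥21).

D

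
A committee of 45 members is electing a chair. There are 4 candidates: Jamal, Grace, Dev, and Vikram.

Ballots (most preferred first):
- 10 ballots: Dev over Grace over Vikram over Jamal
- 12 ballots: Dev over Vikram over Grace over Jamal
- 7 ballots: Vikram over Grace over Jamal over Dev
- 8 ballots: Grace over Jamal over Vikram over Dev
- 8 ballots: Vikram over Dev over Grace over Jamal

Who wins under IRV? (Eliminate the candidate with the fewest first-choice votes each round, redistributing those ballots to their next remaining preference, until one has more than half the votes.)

Round 1: Jamal 0, Grace 8, Dev 22, Vikram 15. Jamal eliminated.
Round 2: Grace 8, Dev 22, Vikram 15. Grace eliminated.
Round 3: Dev 22, Vikram 23. Vikram has a majority (≥23).

Vikram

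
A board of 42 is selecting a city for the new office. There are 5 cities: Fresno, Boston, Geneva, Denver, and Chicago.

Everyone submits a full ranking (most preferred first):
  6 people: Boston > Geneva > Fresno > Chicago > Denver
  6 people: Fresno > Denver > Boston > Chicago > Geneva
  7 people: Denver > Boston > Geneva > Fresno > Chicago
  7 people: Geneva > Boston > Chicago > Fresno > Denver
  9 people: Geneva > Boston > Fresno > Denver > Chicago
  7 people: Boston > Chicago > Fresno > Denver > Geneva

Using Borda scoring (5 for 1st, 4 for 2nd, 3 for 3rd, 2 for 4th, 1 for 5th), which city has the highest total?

Fresno: 6×3 + 6×5 + 7×2 + 7×2 + 9×3 + 7×3 = 124
Boston: 6×5 + 6×3 + 7×4 + 7×4 + 9×4 + 7×5 = 175
Geneva: 6×4 + 6×1 + 7×3 + 7×5 + 9×5 + 7×1 = 138
Denver: 6×1 + 6×4 + 7×5 + 7×1 + 9×2 + 7×2 = 104
Chicago: 6×2 + 6×2 + 7×1 + 7×3 + 9×1 + 7×4 = 89

Boston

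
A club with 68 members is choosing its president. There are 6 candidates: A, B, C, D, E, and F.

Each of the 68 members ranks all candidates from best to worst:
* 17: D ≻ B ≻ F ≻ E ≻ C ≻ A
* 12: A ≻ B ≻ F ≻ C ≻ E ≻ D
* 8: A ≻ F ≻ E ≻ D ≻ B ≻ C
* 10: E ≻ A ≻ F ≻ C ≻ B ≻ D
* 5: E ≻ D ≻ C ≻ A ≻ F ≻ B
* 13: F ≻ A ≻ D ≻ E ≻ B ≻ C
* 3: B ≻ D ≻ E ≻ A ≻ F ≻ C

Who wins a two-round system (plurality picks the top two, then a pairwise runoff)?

A

Round 1 first-place votes: A 20, B 3, C 0, D 17, E 15, F 13. A and D advance.
Runoff: A is ranked above D on 43 ballots, D above A on 25.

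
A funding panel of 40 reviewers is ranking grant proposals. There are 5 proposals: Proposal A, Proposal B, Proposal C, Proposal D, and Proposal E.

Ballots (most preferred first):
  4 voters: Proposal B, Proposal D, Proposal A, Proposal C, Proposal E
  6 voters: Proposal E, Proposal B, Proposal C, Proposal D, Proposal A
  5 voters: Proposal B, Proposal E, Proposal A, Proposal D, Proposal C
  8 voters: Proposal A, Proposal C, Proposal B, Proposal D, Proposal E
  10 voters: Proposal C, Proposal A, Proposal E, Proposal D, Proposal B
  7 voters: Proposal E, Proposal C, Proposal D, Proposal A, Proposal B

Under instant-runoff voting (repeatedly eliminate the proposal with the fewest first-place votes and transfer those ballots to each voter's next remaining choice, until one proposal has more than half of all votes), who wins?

Round 1: Proposal A 8, Proposal B 9, Proposal C 10, Proposal D 0, Proposal E 13. Proposal D eliminated.
Round 2: Proposal A 8, Proposal B 9, Proposal C 10, Proposal E 13. Proposal A eliminated.
Round 3: Proposal B 9, Proposal C 18, Proposal E 13. Proposal B eliminated.
Round 4: Proposal C 22, Proposal E 18. Proposal C has a majority (≥21).

Proposal C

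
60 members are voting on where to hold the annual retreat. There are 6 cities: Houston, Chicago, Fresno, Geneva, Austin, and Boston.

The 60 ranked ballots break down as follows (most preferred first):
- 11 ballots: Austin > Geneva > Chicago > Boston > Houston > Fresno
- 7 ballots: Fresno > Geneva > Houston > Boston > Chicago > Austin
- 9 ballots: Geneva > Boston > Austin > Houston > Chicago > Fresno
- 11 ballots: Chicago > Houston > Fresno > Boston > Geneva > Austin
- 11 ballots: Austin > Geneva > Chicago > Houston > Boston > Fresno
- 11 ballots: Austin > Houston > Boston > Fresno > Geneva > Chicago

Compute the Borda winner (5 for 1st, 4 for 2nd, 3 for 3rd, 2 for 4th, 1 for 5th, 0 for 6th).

Austin

Houston: 11×1 + 7×3 + 9×2 + 11×4 + 11×2 + 11×4 = 160
Chicago: 11×3 + 7×1 + 9×1 + 11×5 + 11×3 + 11×0 = 137
Fresno: 11×0 + 7×5 + 9×0 + 11×3 + 11×0 + 11×2 = 90
Geneva: 11×4 + 7×4 + 9×5 + 11×1 + 11×4 + 11×1 = 183
Austin: 11×5 + 7×0 + 9×3 + 11×0 + 11×5 + 11×5 = 192
Boston: 11×2 + 7×2 + 9×4 + 11×2 + 11×1 + 11×3 = 138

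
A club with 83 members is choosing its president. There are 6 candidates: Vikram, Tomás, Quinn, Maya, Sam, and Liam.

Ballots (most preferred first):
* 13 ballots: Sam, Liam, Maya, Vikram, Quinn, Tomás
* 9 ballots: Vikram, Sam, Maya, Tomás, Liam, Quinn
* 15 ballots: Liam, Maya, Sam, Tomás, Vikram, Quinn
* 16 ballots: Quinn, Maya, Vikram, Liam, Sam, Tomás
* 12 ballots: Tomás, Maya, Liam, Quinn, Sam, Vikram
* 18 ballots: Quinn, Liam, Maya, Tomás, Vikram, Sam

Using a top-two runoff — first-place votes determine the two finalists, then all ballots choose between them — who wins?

Liam

Round 1 first-place votes: Vikram 9, Tomás 12, Quinn 34, Maya 0, Sam 13, Liam 15. Quinn and Liam advance.
Runoff: Quinn is ranked above Liam on 34 ballots, Liam above Quinn on 49.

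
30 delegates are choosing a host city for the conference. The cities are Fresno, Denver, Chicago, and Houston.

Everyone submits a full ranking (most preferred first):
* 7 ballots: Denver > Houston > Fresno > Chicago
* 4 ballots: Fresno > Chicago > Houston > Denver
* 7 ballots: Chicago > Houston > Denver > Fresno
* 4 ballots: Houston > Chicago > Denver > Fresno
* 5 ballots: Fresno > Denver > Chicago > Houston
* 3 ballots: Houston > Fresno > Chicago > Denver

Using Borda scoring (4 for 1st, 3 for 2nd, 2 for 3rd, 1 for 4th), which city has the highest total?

Fresno: 7×2 + 4×4 + 7×1 + 4×1 + 5×4 + 3×3 = 70
Denver: 7×4 + 4×1 + 7×2 + 4×2 + 5×3 + 3×1 = 72
Chicago: 7×1 + 4×3 + 7×4 + 4×3 + 5×2 + 3×2 = 75
Houston: 7×3 + 4×2 + 7×3 + 4×4 + 5×1 + 3×4 = 83

Houston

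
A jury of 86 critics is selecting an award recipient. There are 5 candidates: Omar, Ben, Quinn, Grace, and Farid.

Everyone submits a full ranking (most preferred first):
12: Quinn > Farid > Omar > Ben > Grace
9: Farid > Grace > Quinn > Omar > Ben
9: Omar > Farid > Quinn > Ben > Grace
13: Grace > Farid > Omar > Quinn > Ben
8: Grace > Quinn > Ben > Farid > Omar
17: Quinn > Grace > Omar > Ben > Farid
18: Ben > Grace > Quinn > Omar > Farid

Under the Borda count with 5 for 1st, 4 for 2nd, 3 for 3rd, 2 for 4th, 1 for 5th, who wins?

Quinn

Omar: 12×3 + 9×2 + 9×5 + 13×3 + 8×1 + 17×3 + 18×2 = 233
Ben: 12×2 + 9×1 + 9×2 + 13×1 + 8×3 + 17×2 + 18×5 = 212
Quinn: 12×5 + 9×3 + 9×3 + 13×2 + 8×4 + 17×5 + 18×3 = 311
Grace: 12×1 + 9×4 + 9×1 + 13×5 + 8×5 + 17×4 + 18×4 = 302
Farid: 12×4 + 9×5 + 9×4 + 13×4 + 8×2 + 17×1 + 18×1 = 232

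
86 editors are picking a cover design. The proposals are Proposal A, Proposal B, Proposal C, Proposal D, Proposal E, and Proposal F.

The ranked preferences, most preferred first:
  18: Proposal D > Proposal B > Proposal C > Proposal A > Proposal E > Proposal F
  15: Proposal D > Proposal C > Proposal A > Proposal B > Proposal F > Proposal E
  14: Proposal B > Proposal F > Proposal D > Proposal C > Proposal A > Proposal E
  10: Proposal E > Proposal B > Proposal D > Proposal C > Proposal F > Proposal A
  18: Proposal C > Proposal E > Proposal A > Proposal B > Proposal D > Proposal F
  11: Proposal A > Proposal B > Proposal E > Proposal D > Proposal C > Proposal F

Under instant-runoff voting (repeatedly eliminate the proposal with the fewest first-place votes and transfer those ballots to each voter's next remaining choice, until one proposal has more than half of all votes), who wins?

Round 1: Proposal A 11, Proposal B 14, Proposal C 18, Proposal D 33, Proposal E 10, Proposal F 0. Proposal F eliminated.
Round 2: Proposal A 11, Proposal B 14, Proposal C 18, Proposal D 33, Proposal E 10. Proposal E eliminated.
Round 3: Proposal A 11, Proposal B 24, Proposal C 18, Proposal D 33. Proposal A eliminated.
Round 4: Proposal B 35, Proposal C 18, Proposal D 33. Proposal C eliminated.
Round 5: Proposal B 53, Proposal D 33. Proposal B has a majority (≥44).

Proposal B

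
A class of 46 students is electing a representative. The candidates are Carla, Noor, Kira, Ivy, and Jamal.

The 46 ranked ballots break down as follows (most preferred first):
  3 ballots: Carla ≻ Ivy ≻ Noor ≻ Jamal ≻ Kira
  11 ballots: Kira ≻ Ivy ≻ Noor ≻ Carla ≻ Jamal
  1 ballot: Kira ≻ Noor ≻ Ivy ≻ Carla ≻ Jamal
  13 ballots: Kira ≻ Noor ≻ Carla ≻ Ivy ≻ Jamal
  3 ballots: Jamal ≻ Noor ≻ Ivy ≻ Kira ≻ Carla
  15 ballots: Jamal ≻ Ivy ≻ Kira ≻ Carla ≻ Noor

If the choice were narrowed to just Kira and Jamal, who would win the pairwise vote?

Kira is ranked above Jamal on 25 ballots; Jamal above Kira on 21.

Kira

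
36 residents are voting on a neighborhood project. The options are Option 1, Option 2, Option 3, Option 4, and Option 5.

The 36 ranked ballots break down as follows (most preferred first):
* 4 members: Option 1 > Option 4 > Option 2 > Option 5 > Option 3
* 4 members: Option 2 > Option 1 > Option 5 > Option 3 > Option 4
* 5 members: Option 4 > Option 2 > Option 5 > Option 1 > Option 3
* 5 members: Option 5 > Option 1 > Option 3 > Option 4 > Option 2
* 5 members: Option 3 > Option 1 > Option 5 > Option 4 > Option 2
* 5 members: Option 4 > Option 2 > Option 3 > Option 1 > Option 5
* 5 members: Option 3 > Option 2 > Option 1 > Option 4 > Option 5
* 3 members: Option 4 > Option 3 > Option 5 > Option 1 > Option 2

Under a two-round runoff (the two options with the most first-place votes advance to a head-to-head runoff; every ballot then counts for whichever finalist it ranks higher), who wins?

Round 1 first-place votes: Option 1 4, Option 2 4, Option 3 10, Option 4 13, Option 5 5. Option 4 and Option 3 advance.
Runoff: Option 4 is ranked above Option 3 on 17 ballots, Option 3 above Option 4 on 19.

Option 3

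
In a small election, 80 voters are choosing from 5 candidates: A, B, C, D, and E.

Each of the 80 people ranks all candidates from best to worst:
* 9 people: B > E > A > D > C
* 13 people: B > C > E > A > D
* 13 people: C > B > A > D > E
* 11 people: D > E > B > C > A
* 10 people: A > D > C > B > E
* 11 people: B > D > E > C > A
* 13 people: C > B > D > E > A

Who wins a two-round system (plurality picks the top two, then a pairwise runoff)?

B

Round 1 first-place votes: A 10, B 33, C 26, D 11, E 0. B and C advance.
Runoff: B is ranked above C on 44 ballots, C above B on 36.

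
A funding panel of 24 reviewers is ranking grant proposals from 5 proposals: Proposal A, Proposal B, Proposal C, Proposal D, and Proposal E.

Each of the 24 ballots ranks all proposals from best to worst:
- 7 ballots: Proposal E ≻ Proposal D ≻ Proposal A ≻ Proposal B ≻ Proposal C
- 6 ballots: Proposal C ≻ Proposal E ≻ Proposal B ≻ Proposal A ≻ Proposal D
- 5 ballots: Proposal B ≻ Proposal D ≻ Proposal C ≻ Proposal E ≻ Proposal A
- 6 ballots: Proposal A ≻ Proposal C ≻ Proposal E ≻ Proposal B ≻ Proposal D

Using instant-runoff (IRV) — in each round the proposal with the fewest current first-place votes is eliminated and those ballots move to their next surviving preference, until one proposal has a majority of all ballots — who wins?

Proposal C

Round 1: Proposal A 6, Proposal B 5, Proposal C 6, Proposal D 0, Proposal E 7. Proposal D eliminated.
Round 2: Proposal A 6, Proposal B 5, Proposal C 6, Proposal E 7. Proposal B eliminated.
Round 3: Proposal A 6, Proposal C 11, Proposal E 7. Proposal A eliminated.
Round 4: Proposal C 17, Proposal E 7. Proposal C has a majority (≥13).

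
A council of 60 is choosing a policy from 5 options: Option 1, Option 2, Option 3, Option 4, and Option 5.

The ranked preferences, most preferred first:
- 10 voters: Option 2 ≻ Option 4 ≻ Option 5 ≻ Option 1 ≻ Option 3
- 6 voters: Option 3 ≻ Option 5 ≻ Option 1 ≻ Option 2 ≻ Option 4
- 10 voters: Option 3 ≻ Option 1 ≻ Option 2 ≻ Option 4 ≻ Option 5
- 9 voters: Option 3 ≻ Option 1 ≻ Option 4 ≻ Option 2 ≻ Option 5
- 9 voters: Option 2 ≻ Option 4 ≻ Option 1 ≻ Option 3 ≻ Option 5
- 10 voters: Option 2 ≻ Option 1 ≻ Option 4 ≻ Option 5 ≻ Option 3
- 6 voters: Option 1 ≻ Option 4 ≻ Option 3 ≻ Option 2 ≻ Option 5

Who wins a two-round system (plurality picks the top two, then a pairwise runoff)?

Option 3

Round 1 first-place votes: Option 1 6, Option 2 29, Option 3 25, Option 4 0, Option 5 0. Option 2 and Option 3 advance.
Runoff: Option 2 is ranked above Option 3 on 29 ballots, Option 3 above Option 2 on 31.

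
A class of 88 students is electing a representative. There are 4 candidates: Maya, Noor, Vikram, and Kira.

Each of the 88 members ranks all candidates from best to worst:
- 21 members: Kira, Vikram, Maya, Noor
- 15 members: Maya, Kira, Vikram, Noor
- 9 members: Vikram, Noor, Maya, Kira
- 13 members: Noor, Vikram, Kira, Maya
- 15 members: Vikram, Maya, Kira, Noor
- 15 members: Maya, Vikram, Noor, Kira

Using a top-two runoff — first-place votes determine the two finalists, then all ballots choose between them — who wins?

Vikram

Round 1 first-place votes: Maya 30, Noor 13, Vikram 24, Kira 21. Maya and Vikram advance.
Runoff: Maya is ranked above Vikram on 30 ballots, Vikram above Maya on 58.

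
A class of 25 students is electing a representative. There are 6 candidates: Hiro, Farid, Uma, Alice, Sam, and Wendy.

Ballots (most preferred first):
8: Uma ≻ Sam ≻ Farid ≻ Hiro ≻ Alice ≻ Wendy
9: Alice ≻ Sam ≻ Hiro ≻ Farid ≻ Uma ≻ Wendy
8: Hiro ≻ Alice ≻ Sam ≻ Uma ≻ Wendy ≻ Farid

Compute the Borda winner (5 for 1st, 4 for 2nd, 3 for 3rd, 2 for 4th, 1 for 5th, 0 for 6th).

Hiro: 8×2 + 9×3 + 8×5 = 83
Farid: 8×3 + 9×2 + 8×0 = 42
Uma: 8×5 + 9×1 + 8×2 = 65
Alice: 8×1 + 9×5 + 8×4 = 85
Sam: 8×4 + 9×4 + 8×3 = 92
Wendy: 8×0 + 9×0 + 8×1 = 8

Sam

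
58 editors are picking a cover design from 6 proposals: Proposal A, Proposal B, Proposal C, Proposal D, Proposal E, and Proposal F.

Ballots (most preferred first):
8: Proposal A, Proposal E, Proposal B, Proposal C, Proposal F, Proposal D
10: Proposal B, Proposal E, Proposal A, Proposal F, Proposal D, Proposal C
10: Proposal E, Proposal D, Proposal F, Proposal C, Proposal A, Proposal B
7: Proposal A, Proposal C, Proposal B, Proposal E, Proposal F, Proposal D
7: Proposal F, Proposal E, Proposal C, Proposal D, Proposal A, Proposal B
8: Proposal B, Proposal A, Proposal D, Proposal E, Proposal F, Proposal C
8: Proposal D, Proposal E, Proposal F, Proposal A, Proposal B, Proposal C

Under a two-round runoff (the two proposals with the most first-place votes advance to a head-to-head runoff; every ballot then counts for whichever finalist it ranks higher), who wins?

Round 1 first-place votes: Proposal A 15, Proposal B 18, Proposal C 0, Proposal D 8, Proposal E 10, Proposal F 7. Proposal B and Proposal A advance.
Runoff: Proposal B is ranked above Proposal A on 18 ballots, Proposal A above Proposal B on 40.

Proposal A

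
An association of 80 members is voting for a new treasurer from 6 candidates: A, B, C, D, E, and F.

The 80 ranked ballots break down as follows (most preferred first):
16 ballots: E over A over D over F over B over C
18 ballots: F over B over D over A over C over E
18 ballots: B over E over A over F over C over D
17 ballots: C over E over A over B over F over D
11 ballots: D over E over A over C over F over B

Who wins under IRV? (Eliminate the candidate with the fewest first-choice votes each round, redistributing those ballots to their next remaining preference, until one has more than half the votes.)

E

Round 1: A 0, B 18, C 17, D 11, E 16, F 18. A eliminated.
Round 2: B 18, C 17, D 11, E 16, F 18. D eliminated.
Round 3: B 18, C 17, E 27, F 18. C eliminated.
Round 4: B 18, E 44, F 18. E has a majority (≥41).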